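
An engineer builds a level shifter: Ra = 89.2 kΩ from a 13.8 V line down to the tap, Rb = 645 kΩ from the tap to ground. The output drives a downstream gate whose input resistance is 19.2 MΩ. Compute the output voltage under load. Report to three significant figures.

V_out ≈ 12.1 V

The load sits in parallel with Rb: Rb‖R_L = (645 × 19200) / (645 + 19200) = 624.0 kΩ.
V_out = 13.8 × 624.0 / (89.2 + 624.0) = 13.8 × 624.0/713.2 = 12.1 V.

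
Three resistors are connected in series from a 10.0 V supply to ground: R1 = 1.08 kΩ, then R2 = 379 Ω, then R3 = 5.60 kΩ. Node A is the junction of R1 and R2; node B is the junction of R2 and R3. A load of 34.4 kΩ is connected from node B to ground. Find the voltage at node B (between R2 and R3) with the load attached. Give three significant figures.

At node B, R3 is in parallel with the load: R3‖R_L = 4816 Ω.
Below node A the resistance is R2 + (R3‖R_L) = 5195 Ω, so V_A = 10.0 × 5195/6275 = 8.279 V.
Then V_B = V_A × (R3‖R_L)/(R2 + R3‖R_L) = 8.279 × 4816/5195 = 7.67 V.

V ≈ 7.67 V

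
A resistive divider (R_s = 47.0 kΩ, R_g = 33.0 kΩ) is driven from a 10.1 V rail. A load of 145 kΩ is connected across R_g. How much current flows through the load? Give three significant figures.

R_g‖R_L = 26.88 kΩ; V_out = 10.1 × 26.88/73.88 = 3.675 V.
I_L = V_out / R_L = 3.675 / 145 kΩ = 0.0253 mA.

I_L ≈ 0.0253 mA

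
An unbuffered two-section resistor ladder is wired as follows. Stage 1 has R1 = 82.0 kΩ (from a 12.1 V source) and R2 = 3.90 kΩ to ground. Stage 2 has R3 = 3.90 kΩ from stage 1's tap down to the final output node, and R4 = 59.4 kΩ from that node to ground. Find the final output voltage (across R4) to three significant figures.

Stage 2 presents R3+R4 = 63.30 kΩ as a load on stage 1's tap.
Stage 1's lower leg becomes R2‖(R3+R4) = 3.674 kΩ, so V_mid = 12.1 × 3.674/85.67 = 0.5188 V.
Stage 2 is itself unloaded: V_out = V_mid × R4/(R3+R4) = 0.5188 × 59.4/63.30 = 0.487 V.

V_out ≈ 0.487 V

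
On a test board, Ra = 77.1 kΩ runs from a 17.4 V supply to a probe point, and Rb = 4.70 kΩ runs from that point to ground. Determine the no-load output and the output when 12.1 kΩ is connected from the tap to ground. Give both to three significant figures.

Open-circuit: V = 17.4 × 4.70/(77.1 + 4.70) = 1.00 V.
With the load, Rb becomes Rb‖R_L = 3.385 kΩ, so V = 17.4 × 3.385/80.49 = 0.732 V.

Unloaded: 1.00 V; loaded: 0.732 V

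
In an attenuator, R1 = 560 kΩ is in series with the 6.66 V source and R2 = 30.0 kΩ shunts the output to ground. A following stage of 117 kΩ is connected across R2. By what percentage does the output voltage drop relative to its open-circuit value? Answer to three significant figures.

19.6 %

The divider's output (Thévenin) resistance is R1‖R2 = 28.47 kΩ.
Fractional drop under load = R_th/(R_th + R_L) = 28.47 / (28.47 + 117) = 0.1957.
So the output falls by 19.6 %.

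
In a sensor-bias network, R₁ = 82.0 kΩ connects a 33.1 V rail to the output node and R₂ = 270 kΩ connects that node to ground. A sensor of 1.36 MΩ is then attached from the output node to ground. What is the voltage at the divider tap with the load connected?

The load sits in parallel with R₂: R₂‖R_L = (270 × 1360) / (270 + 1360) = 225.3 kΩ.
V_out = 33.1 × 225.3 / (82.0 + 225.3) = 33.1 × 225.3/307.3 = 24.3 V.

V_out ≈ 24.3 V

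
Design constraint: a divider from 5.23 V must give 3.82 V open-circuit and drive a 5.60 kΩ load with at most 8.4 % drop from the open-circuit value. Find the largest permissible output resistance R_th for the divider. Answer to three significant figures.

Loading drop = R_th/(R_th + R_L) ≤ 0.0840, so R_th ≤ R_L · ε/(1−ε) = 5.60 kΩ × 0.0840/0.9160 = 514 Ω.
(Any R1, R2 with R2/(R1+R2) = 0.730 and R1‖R2 ≤ 514 Ω will meet the spec.)

R_th ≤ 514 Ω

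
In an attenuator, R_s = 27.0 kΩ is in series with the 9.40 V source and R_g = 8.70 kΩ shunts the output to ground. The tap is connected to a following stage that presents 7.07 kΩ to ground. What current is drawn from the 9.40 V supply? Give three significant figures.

R_g‖R_L = 3.900 kΩ, so the source sees R_s + R_g‖R_L = 30.90 kΩ.
I = 9.40 V / 30.90 kΩ = 0.304 mA.

I ≈ 0.304 mA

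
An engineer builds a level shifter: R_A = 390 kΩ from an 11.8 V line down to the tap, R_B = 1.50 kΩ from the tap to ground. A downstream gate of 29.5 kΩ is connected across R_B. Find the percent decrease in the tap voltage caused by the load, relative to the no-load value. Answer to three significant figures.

The divider's output (Thévenin) resistance is R_A‖R_B = 1.494 kΩ.
Fractional drop under load = R_th/(R_th + R_L) = 1.494 / (1.494 + 29.5) = 0.04821.
So the output falls by 4.82 %.

4.82 %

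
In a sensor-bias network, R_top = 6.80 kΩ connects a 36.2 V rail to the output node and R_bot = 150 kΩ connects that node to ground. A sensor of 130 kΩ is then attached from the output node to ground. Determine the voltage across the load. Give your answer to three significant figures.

The load sits in parallel with R_bot: R_bot‖R_L = (150 × 130) / (150 + 130) = 69.64 kΩ.
V_out = 36.2 × 69.64 / (6.80 + 69.64) = 36.2 × 69.64/76.44 = 33.0 V.
(Unloaded it would have been 34.6 V.)

V_out ≈ 33.0 V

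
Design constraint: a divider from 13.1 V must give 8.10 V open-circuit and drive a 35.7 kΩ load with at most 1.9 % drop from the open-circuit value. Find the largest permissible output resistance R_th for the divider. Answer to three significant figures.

R_th ≤ 691 Ω

Loading drop = R_th/(R_th + R_L) ≤ 0.0190, so R_th ≤ R_L · ε/(1−ε) = 35.7 kΩ × 0.0190/0.9810 = 691 Ω.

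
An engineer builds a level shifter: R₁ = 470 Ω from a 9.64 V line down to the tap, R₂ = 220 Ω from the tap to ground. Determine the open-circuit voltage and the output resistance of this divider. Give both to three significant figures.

V_th = 3.07 V, R_th = 150 Ω

V_th is the open-circuit tap voltage: 9.64 × 220/(470 + 220) = 3.07 V.
With the supply zeroed, R₁ and R₂ appear in parallel from the tap: R_th = R₁‖R₂ = (470 × 220)/690.0 = 150 Ω.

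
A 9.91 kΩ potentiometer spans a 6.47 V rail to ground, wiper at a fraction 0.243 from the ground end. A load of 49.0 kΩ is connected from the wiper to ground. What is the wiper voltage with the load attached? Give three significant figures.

V ≈ 1.52 V

The wiper splits the pot into (1−α)R = 7.502 kΩ above and αR = 2.408 kΩ below.
Lower section ‖ load = 2.295 kΩ.
V_wiper = 6.47 × 2.295/(7.502 + 2.295) = 1.52 V.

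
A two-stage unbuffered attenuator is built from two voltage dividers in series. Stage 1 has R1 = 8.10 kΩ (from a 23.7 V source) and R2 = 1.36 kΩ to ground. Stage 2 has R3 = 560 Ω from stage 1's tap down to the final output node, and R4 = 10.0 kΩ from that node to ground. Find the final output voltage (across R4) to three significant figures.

Stage 2 presents R3+R4 = 10560 Ω as a load on stage 1's tap.
Stage 1's lower leg becomes R2‖(R3+R4) = 1205 Ω, so V_mid = 23.7 × 1205/9305 = 3.069 V.
Stage 2 is itself unloaded: V_out = V_mid × R4/(R3+R4) = 3.069 × 10000/10560 = 2.91 V.

V_out ≈ 2.91 V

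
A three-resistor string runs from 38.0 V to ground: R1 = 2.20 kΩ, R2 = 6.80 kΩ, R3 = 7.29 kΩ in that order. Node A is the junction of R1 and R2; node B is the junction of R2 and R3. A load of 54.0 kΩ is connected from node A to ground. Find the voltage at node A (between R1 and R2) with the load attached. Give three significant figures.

Below node A the series string R2+R3 = 14.09 kΩ sits in parallel with the 54.0 kΩ load: 11.17 kΩ.
V_A = 38.0 × 11.17/(2.20 + 11.17) = 31.7 V.

V ≈ 31.7 V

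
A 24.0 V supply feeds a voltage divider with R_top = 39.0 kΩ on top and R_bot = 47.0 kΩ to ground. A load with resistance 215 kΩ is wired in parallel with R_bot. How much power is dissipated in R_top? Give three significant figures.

P ≈ 3.73 mW

Total resistance from the source is R_top + (R_bot‖R_L) = 77.57 kΩ, so I = 24.0/77.57 kΩ = 0.3094 mA.
P = I²·R_top = (0.3094 mA)² × 39.0 kΩ = 3.73 mW.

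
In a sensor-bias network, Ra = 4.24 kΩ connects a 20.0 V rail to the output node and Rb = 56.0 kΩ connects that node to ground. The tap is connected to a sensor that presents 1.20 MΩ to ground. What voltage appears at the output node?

The load sits in parallel with Rb: Rb‖R_L = (56.0 × 1200) / (56.0 + 1200) = 53.50 kΩ.
V_out = 20.0 × 53.50 / (4.24 + 53.50) = 20.0 × 53.50/57.74 = 18.5 V.

V_out ≈ 18.5 V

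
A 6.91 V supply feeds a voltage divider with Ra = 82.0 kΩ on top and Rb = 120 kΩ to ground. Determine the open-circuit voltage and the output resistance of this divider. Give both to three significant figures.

V_th is the open-circuit tap voltage: 6.91 × 120/(82.0 + 120) = 4.10 V.
With the supply zeroed, Ra and Rb appear in parallel from the tap: R_th = Ra‖Rb = (82.0 × 120)/202.0 = 48.7 kΩ.

V_th = 4.10 V, R_th = 48.7 kΩ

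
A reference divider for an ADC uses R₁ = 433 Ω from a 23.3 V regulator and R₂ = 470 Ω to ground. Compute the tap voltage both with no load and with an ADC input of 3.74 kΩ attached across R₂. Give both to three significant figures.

Open-circuit: V = 23.3 × 470/(433 + 470) = 12.1 V.
With the load, R₂ becomes R₂‖R_L = 417.5 Ω, so V = 23.3 × 417.5/850.5 = 11.4 V.

Unloaded: 12.1 V; loaded: 11.4 V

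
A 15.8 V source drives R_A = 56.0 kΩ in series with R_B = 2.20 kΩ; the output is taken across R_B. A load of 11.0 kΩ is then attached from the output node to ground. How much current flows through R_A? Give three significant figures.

I ≈ 0.273 mA

R_B‖R_L = 1.833 kΩ, so the source sees R_A + R_B‖R_L = 57.83 kΩ.
I = 15.8 V / 57.83 kΩ = 0.273 mA.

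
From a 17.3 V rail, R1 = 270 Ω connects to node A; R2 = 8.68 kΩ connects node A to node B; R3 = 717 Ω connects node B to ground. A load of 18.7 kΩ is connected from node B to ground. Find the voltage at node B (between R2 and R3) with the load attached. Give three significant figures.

At node B, R3 is in parallel with the load: R3‖R_L = 690.5 Ω.
Below node A the resistance is R2 + (R3‖R_L) = 9371 Ω, so V_A = 17.3 × 9371/9641 = 16.82 V.
Then V_B = V_A × (R3‖R_L)/(R2 + R3‖R_L) = 16.82 × 690.5/9371 = 1.24 V.

V ≈ 1.24 V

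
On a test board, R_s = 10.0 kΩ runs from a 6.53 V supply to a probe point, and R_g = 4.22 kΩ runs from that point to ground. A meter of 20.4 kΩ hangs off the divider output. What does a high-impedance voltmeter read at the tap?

The load sits in parallel with R_g: R_g‖R_L = (4.22 × 20.4) / (4.22 + 20.4) = 3.497 kΩ.
V_out = 6.53 × 3.497 / (10.0 + 3.497) = 6.53 × 3.497/13.50 = 1.69 V.
(Unloaded it would have been 1.94 V.)

V_out ≈ 1.69 V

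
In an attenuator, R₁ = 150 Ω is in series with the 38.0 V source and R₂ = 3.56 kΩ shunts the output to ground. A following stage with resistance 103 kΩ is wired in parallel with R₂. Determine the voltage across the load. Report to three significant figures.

V_out ≈ 36.4 V

The load sits in parallel with R₂: R₂‖R_L = (3560 × 103000) / (3560 + 103000) = 3441 Ω.
V_out = 38.0 × 3441 / (150 + 3441) = 38.0 × 3441/3591 = 36.4 V.
(Unloaded it would have been 36.5 V.)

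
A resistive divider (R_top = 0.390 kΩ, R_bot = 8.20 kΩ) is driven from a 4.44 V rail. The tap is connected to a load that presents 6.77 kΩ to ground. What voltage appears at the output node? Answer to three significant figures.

V_out ≈ 4.02 V

The load sits in parallel with R_bot: R_bot‖R_L = (8200 × 6770) / (8200 + 6770) = 3708 Ω.
V_out = 4.44 × 3708 / (390 + 3708) = 4.44 × 3708/4098 = 4.02 V.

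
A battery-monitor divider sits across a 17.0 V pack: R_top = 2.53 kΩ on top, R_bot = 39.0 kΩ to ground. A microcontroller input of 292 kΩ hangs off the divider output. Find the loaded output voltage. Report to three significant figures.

V_out ≈ 15.8 V

The load sits in parallel with R_bot: R_bot‖R_L = (39.0 × 292) / (39.0 + 292) = 34.40 kΩ.
V_out = 17.0 × 34.40 / (2.53 + 34.40) = 17.0 × 34.40/36.93 = 15.8 V.
(Unloaded it would have been 16.0 V.)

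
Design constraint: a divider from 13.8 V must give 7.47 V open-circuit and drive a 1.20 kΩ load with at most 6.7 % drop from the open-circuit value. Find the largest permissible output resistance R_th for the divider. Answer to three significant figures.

R_th ≤ 86.2 Ω

Loading drop = R_th/(R_th + R_L) ≤ 0.0670, so R_th ≤ R_L · ε/(1−ε) = 1.20 kΩ × 0.0670/0.9330 = 86.2 Ω.
(Any R1, R2 with R2/(R1+R2) = 0.541 and R1‖R2 ≤ 86.2 Ω will meet the spec.)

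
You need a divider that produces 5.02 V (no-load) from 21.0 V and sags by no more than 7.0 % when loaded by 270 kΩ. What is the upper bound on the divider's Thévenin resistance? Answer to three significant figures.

Loading drop = R_th/(R_th + R_L) ≤ 0.0700, so R_th ≤ R_L · ε/(1−ε) = 270 kΩ × 0.0700/0.9300 = 20.3 kΩ.
(Any R1, R2 with R2/(R1+R2) = 0.239 and R1‖R2 ≤ 20.3 kΩ will meet the spec.)

R_th ≤ 20.3 kΩ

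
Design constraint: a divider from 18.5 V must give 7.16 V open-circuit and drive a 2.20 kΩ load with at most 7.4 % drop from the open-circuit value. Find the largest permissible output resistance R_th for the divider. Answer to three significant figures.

R_th ≤ 176 Ω

Loading drop = R_th/(R_th + R_L) ≤ 0.0740, so R_th ≤ R_L · ε/(1−ε) = 2.20 kΩ × 0.0740/0.9260 = 176 Ω.
(Any R1, R2 with R2/(R1+R2) = 0.387 and R1‖R2 ≤ 176 Ω will meet the spec.)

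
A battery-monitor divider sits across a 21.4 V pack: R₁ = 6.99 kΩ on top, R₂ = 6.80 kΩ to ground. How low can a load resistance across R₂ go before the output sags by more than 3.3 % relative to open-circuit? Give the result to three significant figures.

Output resistance R_th = R₁‖R₂ = (6.99 × 6.80)/13.79 = 3.447 kΩ.
The fractional drop is R_th/(R_th + R_L); requiring this ≤ 0.0330 gives R_L ≥ R_th(1/0.0330 − 1) = 3.447 × 29.30 = 101 kΩ.

R_L(min) ≈ 101 kΩ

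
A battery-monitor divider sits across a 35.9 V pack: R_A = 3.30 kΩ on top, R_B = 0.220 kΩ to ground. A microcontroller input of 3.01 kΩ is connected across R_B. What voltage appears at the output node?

The load sits in parallel with R_B: R_B‖R_L = (220 × 3010) / (220 + 3010) = 205.0 Ω.
V_out = 35.9 × 205.0 / (3300 + 205.0) = 35.9 × 205.0/3505 = 2.10 V.

V_out ≈ 2.10 V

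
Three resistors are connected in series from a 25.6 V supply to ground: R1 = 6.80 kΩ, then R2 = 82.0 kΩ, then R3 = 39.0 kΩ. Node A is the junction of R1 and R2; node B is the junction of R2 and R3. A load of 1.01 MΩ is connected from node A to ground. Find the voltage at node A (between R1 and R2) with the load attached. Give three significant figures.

Below node A the series string R2+R3 = 121.0 kΩ sits in parallel with the 1010 kΩ load: 108.1 kΩ.
V_A = 25.6 × 108.1/(6.80 + 108.1) = 24.1 V.

V ≈ 24.1 V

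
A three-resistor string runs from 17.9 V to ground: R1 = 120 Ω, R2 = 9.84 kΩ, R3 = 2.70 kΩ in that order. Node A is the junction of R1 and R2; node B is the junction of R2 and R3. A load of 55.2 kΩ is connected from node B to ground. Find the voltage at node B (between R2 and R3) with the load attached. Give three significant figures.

At node B, R3 is in parallel with the load: R3‖R_L = 2574 Ω.
Below node A the resistance is R2 + (R3‖R_L) = 12410 Ω, so V_A = 17.9 × 12410/12530 = 17.73 V.
Then V_B = V_A × (R3‖R_L)/(R2 + R3‖R_L) = 17.73 × 2574/12410 = 3.68 V.

V ≈ 3.68 V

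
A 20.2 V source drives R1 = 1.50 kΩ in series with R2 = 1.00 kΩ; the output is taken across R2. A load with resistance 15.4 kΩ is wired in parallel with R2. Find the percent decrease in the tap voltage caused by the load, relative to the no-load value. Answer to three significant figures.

3.75 %

The divider's output (Thévenin) resistance is R1‖R2 = 0.6000 kΩ.
Fractional drop under load = R_th/(R_th + R_L) = 0.6000 / (0.6000 + 15.4) = 0.03750.
So the output falls by 3.75 %.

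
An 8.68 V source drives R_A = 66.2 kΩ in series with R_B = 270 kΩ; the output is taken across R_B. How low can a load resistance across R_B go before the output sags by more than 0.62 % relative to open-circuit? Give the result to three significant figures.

Output resistance R_th = R_A‖R_B = (66.2 × 270)/336.2 = 53.16 kΩ.
The fractional drop is R_th/(R_th + R_L); requiring this ≤ 0.00620 gives R_L ≥ R_th(1/0.00620 − 1) = 53.16 × 160.3 = 8.52 MΩ.

R_L(min) ≈ 8.52 MΩ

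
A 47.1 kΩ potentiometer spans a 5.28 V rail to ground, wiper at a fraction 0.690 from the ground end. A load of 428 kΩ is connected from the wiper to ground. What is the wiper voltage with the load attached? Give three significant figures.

The wiper splits the pot into (1−α)R = 14.60 kΩ above and αR = 32.50 kΩ below.
Lower section ‖ load = 30.21 kΩ.
V_wiper = 5.28 × 30.21/(14.60 + 30.21) = 3.56 V.

V ≈ 3.56 V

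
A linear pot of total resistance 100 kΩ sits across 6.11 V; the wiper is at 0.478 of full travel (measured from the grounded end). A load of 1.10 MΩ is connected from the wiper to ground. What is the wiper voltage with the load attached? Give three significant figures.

V ≈ 2.86 V

The wiper splits the pot into (1−α)R = 52.20 kΩ above and αR = 47.80 kΩ below.
Lower section ‖ load = 45.81 kΩ.
V_wiper = 6.11 × 45.81/(52.20 + 45.81) = 2.86 V.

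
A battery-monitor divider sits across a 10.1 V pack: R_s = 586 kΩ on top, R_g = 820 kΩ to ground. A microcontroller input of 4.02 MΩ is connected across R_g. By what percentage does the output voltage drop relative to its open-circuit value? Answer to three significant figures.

7.84 %

The divider's output (Thévenin) resistance is R_s‖R_g = 341.8 kΩ.
Fractional drop under load = R_th/(R_th + R_L) = 341.8 / (341.8 + 4020) = 0.07835.
So the output falls by 7.84 %.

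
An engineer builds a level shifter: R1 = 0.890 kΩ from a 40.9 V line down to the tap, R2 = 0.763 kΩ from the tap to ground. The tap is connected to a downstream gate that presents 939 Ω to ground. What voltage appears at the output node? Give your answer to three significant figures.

V_out ≈ 13.1 V

The load sits in parallel with R2: R2‖R_L = (763 × 939) / (763 + 939) = 421.0 Ω.
V_out = 40.9 × 421.0 / (890 + 421.0) = 40.9 × 421.0/1311 = 13.1 V.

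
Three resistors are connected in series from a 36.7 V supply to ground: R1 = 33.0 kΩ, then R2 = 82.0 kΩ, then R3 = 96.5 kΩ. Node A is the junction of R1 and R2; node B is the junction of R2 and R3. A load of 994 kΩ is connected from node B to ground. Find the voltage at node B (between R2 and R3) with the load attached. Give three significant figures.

V ≈ 15.9 V

At node B, R3 is in parallel with the load: R3‖R_L = 87.96 kΩ.
Below node A the resistance is R2 + (R3‖R_L) = 170.0 kΩ, so V_A = 36.7 × 170.0/203.0 = 30.73 V.
Then V_B = V_A × (R3‖R_L)/(R2 + R3‖R_L) = 30.73 × 87.96/170.0 = 15.9 V.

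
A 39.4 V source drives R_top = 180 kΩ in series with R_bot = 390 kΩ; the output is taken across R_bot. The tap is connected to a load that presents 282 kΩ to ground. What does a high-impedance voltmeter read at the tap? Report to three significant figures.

The load sits in parallel with R_bot: R_bot‖R_L = (390 × 282) / (390 + 282) = 163.7 kΩ.
V_out = 39.4 × 163.7 / (180 + 163.7) = 39.4 × 163.7/343.7 = 18.8 V.
(Unloaded it would have been 27.0 V.)

V_out ≈ 18.8 V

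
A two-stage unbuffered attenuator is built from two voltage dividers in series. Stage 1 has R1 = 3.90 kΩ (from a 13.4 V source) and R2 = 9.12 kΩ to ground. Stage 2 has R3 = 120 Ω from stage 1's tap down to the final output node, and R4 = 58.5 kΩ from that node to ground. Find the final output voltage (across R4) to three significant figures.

Stage 2 presents R3+R4 = 58620 Ω as a load on stage 1's tap.
Stage 1's lower leg becomes R2‖(R3+R4) = 7892 Ω, so V_mid = 13.4 × 7892/11790 = 8.968 V.
Stage 2 is itself unloaded: V_out = V_mid × R4/(R3+R4) = 8.968 × 58500/58620 = 8.95 V.

V_out ≈ 8.95 V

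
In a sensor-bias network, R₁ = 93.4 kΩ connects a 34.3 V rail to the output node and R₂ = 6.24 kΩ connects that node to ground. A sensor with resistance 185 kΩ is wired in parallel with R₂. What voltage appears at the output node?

The load sits in parallel with R₂: R₂‖R_L = (6.24 × 185) / (6.24 + 185) = 6.036 kΩ.
V_out = 34.3 × 6.036 / (93.4 + 6.036) = 34.3 × 6.036/99.44 = 2.08 V.

V_out ≈ 2.08 V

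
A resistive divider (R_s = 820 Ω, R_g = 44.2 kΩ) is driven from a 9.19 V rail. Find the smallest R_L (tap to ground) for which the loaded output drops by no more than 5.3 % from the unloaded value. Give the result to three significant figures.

Output resistance R_th = R_s‖R_g = (820 × 44200)/45020 = 805.1 Ω.
The fractional drop is R_th/(R_th + R_L); requiring this ≤ 0.0530 gives R_L ≥ R_th(1/0.0530 − 1) = 805.1 × 17.87 = 14.4 kΩ.

R_L(min) ≈ 14.4 kΩ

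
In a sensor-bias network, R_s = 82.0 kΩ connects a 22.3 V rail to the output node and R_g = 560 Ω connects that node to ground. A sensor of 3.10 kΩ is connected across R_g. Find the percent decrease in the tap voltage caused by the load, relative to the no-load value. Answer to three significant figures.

Unloaded V = 22.3 × 560/82560 = 0.1513 V.
Loaded: R_g‖R_L = 474.3 Ω, giving V = 22.3 × 474.3/82470 = 0.1282 V.
Drop = (0.1513 − 0.1282) / 0.1513 = 15.2 %.

15.2 %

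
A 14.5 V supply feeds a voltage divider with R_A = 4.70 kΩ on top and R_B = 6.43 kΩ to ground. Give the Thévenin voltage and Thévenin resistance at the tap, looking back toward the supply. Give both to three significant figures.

V_th = 8.38 V, R_th = 2.72 kΩ

V_th is the open-circuit tap voltage: 14.5 × 6.43/(4.70 + 6.43) = 8.38 V.
With the supply zeroed, R_A and R_B appear in parallel from the tap: R_th = R_A‖R_B = (4.70 × 6.43)/11.13 = 2.72 kΩ.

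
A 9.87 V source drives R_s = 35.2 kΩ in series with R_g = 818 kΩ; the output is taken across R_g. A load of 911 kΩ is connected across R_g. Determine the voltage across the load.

V_out ≈ 9.12 V

The load sits in parallel with R_g: R_g‖R_L = (818 × 911) / (818 + 911) = 431.0 kΩ.
V_out = 9.87 × 431.0 / (35.2 + 431.0) = 9.87 × 431.0/466.2 = 9.12 V.
(Unloaded it would have been 9.46 V.)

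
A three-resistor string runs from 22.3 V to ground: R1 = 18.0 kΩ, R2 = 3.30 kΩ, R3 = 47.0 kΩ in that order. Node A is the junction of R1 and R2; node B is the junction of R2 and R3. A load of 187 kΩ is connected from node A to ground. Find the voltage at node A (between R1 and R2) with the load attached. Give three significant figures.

V ≈ 15.3 V

Below node A the series string R2+R3 = 50.30 kΩ sits in parallel with the 187 kΩ load: 39.64 kΩ.
V_A = 22.3 × 39.64/(18.0 + 39.64) = 15.3 V.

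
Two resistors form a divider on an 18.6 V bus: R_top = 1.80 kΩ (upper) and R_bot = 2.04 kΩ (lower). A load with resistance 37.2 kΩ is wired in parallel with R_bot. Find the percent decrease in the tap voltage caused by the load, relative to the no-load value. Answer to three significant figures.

2.51 %

The divider's output (Thévenin) resistance is R_top‖R_bot = 0.9563 kΩ.
Fractional drop under load = R_th/(R_th + R_L) = 0.9563 / (0.9563 + 37.2) = 0.02506.
So the output falls by 2.51 %.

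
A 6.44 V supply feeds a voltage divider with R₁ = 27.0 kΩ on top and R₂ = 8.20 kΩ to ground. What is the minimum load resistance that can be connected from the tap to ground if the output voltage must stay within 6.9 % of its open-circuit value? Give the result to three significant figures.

Output resistance R_th = R₁‖R₂ = (27.0 × 8.20)/35.20 = 6.290 kΩ.
The fractional drop is R_th/(R_th + R_L); requiring this ≤ 0.0690 gives R_L ≥ R_th(1/0.0690 − 1) = 6.290 × 13.49 = 84.9 kΩ.

R_L(min) ≈ 84.9 kΩ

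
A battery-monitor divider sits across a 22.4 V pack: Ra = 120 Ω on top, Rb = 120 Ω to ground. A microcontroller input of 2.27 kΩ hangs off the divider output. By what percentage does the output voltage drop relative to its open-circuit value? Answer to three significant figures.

2.58 %

The divider's output (Thévenin) resistance is Ra‖Rb = 60.00 Ω.
Fractional drop under load = R_th/(R_th + R_L) = 60.00 / (60.00 + 2270) = 0.02575.
So the output falls by 2.58 %.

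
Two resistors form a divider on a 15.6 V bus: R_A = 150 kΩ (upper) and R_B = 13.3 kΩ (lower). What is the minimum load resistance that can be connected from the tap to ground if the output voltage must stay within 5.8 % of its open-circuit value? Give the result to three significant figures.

R_L(min) ≈ 198 kΩ

Output resistance R_th = R_A‖R_B = (150 × 13.3)/163.3 = 12.22 kΩ.
The fractional drop is R_th/(R_th + R_L); requiring this ≤ 0.0580 gives R_L ≥ R_th(1/0.0580 − 1) = 12.22 × 16.24 = 198 kΩ.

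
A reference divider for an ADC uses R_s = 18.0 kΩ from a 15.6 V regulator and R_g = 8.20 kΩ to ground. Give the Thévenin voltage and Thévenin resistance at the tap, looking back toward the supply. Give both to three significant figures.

V_th is the open-circuit tap voltage: 15.6 × 8.20/(18.0 + 8.20) = 4.88 V.
With the supply zeroed, R_s and R_g appear in parallel from the tap: R_th = R_s‖R_g = (18.0 × 8.20)/26.20 = 5.63 kΩ.

V_th = 4.88 V, R_th = 5.63 kΩ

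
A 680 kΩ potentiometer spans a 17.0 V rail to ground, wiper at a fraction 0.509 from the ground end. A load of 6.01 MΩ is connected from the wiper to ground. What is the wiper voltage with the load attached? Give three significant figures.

The wiper splits the pot into (1−α)R = 333.9 kΩ above and αR = 346.1 kΩ below.
Lower section ‖ load = 327.3 kΩ.
V_wiper = 17.0 × 327.3/(333.9 + 327.3) = 8.42 V.

V ≈ 8.42 V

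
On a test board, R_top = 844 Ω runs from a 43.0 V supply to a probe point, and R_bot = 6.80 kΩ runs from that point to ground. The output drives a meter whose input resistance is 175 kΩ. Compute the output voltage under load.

The load sits in parallel with R_bot: R_bot‖R_L = (6800 × 175000) / (6800 + 175000) = 6546 Ω.
V_out = 43.0 × 6546 / (844 + 6546) = 43.0 × 6546/7390 = 38.1 V.

V_out ≈ 38.1 V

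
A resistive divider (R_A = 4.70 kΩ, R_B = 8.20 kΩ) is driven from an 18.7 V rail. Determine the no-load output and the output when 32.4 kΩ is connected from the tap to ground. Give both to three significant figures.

Unloaded: 11.9 V; loaded: 10.9 V

Open-circuit: V = 18.7 × 8.20/(4.70 + 8.20) = 11.9 V.
With the load, R_B becomes R_B‖R_L = 6.544 kΩ, so V = 18.7 × 6.544/11.24 = 10.9 V.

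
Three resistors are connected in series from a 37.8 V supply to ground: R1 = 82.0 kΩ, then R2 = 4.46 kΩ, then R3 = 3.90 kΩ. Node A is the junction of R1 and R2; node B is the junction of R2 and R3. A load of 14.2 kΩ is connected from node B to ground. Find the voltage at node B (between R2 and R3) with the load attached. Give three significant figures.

V ≈ 1.29 V

At node B, R3 is in parallel with the load: R3‖R_L = 3.060 kΩ.
Below node A the resistance is R2 + (R3‖R_L) = 7.520 kΩ, so V_A = 37.8 × 7.520/89.52 = 3.175 V.
Then V_B = V_A × (R3‖R_L)/(R2 + R3‖R_L) = 3.175 × 3.060/7.520 = 1.29 V.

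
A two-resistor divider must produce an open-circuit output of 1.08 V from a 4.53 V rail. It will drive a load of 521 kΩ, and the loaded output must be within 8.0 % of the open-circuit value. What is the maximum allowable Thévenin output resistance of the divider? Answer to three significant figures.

R_th ≤ 45.3 kΩ

Loading drop = R_th/(R_th + R_L) ≤ 0.0800, so R_th ≤ R_L · ε/(1−ε) = 521 kΩ × 0.0800/0.9200 = 45.3 kΩ.
(Any R1, R2 with R2/(R1+R2) = 0.238 and R1‖R2 ≤ 45.3 kΩ will meet the spec.)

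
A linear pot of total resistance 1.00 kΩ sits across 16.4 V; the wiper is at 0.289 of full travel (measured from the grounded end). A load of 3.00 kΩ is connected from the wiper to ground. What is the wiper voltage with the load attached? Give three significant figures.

V ≈ 4.44 V

The wiper splits the pot into (1−α)R = 711.0 Ω above and αR = 289.0 Ω below.
Lower section ‖ load = 263.6 Ω.
V_wiper = 16.4 × 263.6/(711.0 + 263.6) = 4.44 V.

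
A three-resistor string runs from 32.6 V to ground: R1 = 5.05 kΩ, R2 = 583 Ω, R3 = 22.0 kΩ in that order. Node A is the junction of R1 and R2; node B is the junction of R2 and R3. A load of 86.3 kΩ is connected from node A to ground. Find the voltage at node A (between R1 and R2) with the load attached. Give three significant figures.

Below node A the series string R2+R3 = 22580 Ω sits in parallel with the 86300 Ω load: 17900 Ω.
V_A = 32.6 × 17900/(5050 + 17900) = 25.4 V.

V ≈ 25.4 V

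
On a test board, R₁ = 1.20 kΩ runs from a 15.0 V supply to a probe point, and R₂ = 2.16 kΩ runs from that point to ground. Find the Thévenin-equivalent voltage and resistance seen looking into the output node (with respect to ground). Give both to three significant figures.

V_th = 9.64 V, R_th = 771 Ω

V_th is the open-circuit tap voltage: 15.0 × 2.16/(1.20 + 2.16) = 9.64 V.
With the supply zeroed, R₁ and R₂ appear in parallel from the tap: R_th = R₁‖R₂ = (1.20 × 2.16)/3.360 = 771 Ω.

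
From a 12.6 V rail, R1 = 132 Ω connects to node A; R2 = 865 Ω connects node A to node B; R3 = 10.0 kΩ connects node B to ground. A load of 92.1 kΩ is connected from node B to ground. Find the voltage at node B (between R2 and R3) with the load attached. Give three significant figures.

At node B, R3 is in parallel with the load: R3‖R_L = 9021 Ω.
Below node A the resistance is R2 + (R3‖R_L) = 9886 Ω, so V_A = 12.6 × 9886/10020 = 12.43 V.
Then V_B = V_A × (R3‖R_L)/(R2 + R3‖R_L) = 12.43 × 9021/9886 = 11.3 V.

V ≈ 11.3 V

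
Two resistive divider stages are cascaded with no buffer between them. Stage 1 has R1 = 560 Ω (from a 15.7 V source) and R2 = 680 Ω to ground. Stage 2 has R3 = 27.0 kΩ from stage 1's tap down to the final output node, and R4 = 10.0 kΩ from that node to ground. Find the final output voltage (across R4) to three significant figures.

V_out ≈ 2.31 V

Stage 2 presents R3+R4 = 37000 Ω as a load on stage 1's tap.
Stage 1's lower leg becomes R2‖(R3+R4) = 667.7 Ω, so V_mid = 15.7 × 667.7/1228 = 8.539 V.
Stage 2 is itself unloaded: V_out = V_mid × R4/(R3+R4) = 8.539 × 10000/37000 = 2.31 V.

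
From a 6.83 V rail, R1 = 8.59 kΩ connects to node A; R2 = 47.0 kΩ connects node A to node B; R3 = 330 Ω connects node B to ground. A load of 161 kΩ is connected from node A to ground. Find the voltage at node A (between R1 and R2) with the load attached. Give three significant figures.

V ≈ 5.53 V

Below node A the series string R2+R3 = 47330 Ω sits in parallel with the 161000 Ω load: 36580 Ω.
V_A = 6.83 × 36580/(8590 + 36580) = 5.53 V.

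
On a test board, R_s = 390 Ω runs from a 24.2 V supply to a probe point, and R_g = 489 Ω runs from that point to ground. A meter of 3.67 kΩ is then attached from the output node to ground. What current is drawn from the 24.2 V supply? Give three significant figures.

I ≈ 29.5 mA

R_g‖R_L = 431.5 Ω, so the source sees R_s + R_g‖R_L = 821.5 Ω.
I = 24.2 V / 821.5 Ω = 29.5 mA.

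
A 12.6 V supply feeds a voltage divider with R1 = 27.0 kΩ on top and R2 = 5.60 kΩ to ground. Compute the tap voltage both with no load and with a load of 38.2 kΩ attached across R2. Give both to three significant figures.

Open-circuit: V = 12.6 × 5.60/(27.0 + 5.60) = 2.16 V.
With the load, R2 becomes R2‖R_L = 4.884 kΩ, so V = 12.6 × 4.884/31.88 = 1.93 V.

Unloaded: 2.16 V; loaded: 1.93 V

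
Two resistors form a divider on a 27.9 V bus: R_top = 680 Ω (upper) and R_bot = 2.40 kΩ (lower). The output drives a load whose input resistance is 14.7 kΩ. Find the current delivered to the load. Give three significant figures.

R_bot‖R_L = 2063 Ω; V_out = 27.9 × 2063/2743 = 20.98 V.
I_L = V_out / R_L = 20.98 / 14.7 kΩ = 1.43 mA.

I_L ≈ 1.43 mA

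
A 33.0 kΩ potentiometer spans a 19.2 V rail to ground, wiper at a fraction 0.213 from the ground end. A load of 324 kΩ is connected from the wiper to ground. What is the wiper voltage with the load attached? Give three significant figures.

The wiper splits the pot into (1−α)R = 25.97 kΩ above and αR = 7.029 kΩ below.
Lower section ‖ load = 6.880 kΩ.
V_wiper = 19.2 × 6.880/(25.97 + 6.880) = 4.02 V.

V ≈ 4.02 V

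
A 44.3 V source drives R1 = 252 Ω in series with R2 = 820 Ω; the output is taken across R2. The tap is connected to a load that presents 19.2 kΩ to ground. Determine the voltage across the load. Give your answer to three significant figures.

The load sits in parallel with R2: R2‖R_L = (820 × 19200) / (820 + 19200) = 786.4 Ω.
V_out = 44.3 × 786.4 / (252 + 786.4) = 44.3 × 786.4/1038 = 33.5 V.
(Unloaded it would have been 33.9 V.)

V_out ≈ 33.5 V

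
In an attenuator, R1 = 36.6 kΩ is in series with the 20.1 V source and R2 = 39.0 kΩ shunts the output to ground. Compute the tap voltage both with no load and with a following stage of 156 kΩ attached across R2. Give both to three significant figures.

Unloaded: 10.4 V; loaded: 9.25 V

Open-circuit: V = 20.1 × 39.0/(36.6 + 39.0) = 10.4 V.
With the load, R2 becomes R2‖R_L = 31.20 kΩ, so V = 20.1 × 31.20/67.80 = 9.25 V.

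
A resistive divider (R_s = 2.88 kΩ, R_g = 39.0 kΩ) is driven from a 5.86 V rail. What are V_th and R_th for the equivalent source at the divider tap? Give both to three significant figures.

V_th = 5.46 V, R_th = 2.68 kΩ

V_th is the open-circuit tap voltage: 5.86 × 39.0/(2.88 + 39.0) = 5.46 V.
With the supply zeroed, R_s and R_g appear in parallel from the tap: R_th = R_s‖R_g = (2.88 × 39.0)/41.88 = 2.68 kΩ.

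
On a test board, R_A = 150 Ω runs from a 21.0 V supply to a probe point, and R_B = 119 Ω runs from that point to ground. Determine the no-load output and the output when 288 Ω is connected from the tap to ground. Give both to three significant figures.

Unloaded: 9.29 V; loaded: 7.55 V

Open-circuit: V = 21.0 × 119/(150 + 119) = 9.29 V.
With the load, R_B becomes R_B‖R_L = 84.21 Ω, so V = 21.0 × 84.21/234.2 = 7.55 V.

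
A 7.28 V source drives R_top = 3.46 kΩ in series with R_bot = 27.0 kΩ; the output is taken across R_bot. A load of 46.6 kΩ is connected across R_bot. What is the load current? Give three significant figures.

R_bot‖R_L = 17.10 kΩ; V_out = 7.28 × 17.10/20.56 = 6.055 V.
I_L = V_out / R_L = 6.055 / 46.6 kΩ = 0.130 mA.

I_L ≈ 0.130 mA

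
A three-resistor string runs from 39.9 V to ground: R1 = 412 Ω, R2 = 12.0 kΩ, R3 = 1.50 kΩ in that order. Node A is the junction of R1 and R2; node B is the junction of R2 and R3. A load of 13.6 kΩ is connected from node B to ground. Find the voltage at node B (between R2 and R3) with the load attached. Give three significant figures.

At node B, R3 is in parallel with the load: R3‖R_L = 1351 Ω.
Below node A the resistance is R2 + (R3‖R_L) = 13350 Ω, so V_A = 39.9 × 13350/13760 = 38.71 V.
Then V_B = V_A × (R3‖R_L)/(R2 + R3‖R_L) = 38.71 × 1351/13350 = 3.92 V.

V ≈ 3.92 V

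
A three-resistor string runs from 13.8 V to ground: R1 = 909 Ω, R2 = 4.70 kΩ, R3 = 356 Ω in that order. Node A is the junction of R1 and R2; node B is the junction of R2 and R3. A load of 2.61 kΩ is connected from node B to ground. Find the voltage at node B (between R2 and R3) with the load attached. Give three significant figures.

V ≈ 0.730 V

At node B, R3 is in parallel with the load: R3‖R_L = 313.3 Ω.
Below node A the resistance is R2 + (R3‖R_L) = 5013 Ω, so V_A = 13.8 × 5013/5922 = 11.68 V.
Then V_B = V_A × (R3‖R_L)/(R2 + R3‖R_L) = 11.68 × 313.3/5013 = 0.730 V.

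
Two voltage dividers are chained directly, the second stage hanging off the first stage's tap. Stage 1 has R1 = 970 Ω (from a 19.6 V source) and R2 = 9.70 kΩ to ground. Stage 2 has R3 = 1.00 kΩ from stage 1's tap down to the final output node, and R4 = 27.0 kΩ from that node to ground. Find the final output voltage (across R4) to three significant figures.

Stage 2 presents R3+R4 = 28000 Ω as a load on stage 1's tap.
Stage 1's lower leg becomes R2‖(R3+R4) = 7204 Ω, so V_mid = 19.6 × 7204/8174 = 17.27 V.
Stage 2 is itself unloaded: V_out = V_mid × R4/(R3+R4) = 17.27 × 27000/28000 = 16.7 V.

V_out ≈ 16.7 V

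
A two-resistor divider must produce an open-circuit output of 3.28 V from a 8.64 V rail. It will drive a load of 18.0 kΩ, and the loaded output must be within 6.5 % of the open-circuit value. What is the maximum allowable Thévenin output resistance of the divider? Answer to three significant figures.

R_th ≤ 1.25 kΩ

Loading drop = R_th/(R_th + R_L) ≤ 0.0650, so R_th ≤ R_L · ε/(1−ε) = 18.0 kΩ × 0.0650/0.9350 = 1.25 kΩ.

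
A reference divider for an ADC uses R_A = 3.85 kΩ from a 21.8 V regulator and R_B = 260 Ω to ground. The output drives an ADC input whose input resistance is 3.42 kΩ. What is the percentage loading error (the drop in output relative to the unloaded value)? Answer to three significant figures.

The divider's output (Thévenin) resistance is R_A‖R_B = 243.6 Ω.
Fractional drop under load = R_th/(R_th + R_L) = 243.6 / (243.6 + 3420) = 0.06648.
So the output falls by 6.65 %.

6.65 %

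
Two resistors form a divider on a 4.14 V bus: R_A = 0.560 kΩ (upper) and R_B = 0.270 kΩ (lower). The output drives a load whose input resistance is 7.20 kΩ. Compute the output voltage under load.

V_out ≈ 1.31 V

The load sits in parallel with R_B: R_B‖R_L = (270 × 7200) / (270 + 7200) = 260.2 Ω.
V_out = 4.14 × 260.2 / (560 + 260.2) = 4.14 × 260.2/820.2 = 1.31 V.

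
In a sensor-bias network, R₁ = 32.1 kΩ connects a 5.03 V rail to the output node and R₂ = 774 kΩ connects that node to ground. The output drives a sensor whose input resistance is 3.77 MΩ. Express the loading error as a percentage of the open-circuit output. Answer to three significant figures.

The divider's output (Thévenin) resistance is R₁‖R₂ = 30.82 kΩ.
Fractional drop under load = R_th/(R_th + R_L) = 30.82 / (30.82 + 3770) = 0.008109.
So the output falls by 0.811 %.

0.811 %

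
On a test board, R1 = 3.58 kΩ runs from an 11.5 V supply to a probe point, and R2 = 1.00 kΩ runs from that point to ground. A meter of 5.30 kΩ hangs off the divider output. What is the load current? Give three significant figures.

R2‖R_L = 0.8413 kΩ; V_out = 11.5 × 0.8413/4.421 = 2.188 V.
I_L = V_out / R_L = 2.188 / 5.30 kΩ = 0.413 mA.

I_L ≈ 0.413 mA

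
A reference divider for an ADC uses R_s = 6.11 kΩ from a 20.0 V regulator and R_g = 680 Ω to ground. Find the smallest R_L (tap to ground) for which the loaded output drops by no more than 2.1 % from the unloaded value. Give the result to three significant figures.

R_L(min) ≈ 28.5 kΩ

Output resistance R_th = R_s‖R_g = (6110 × 680)/6790 = 611.9 Ω.
The fractional drop is R_th/(R_th + R_L); requiring this ≤ 0.0210 gives R_L ≥ R_th(1/0.0210 − 1) = 611.9 × 46.62 = 28.5 kΩ.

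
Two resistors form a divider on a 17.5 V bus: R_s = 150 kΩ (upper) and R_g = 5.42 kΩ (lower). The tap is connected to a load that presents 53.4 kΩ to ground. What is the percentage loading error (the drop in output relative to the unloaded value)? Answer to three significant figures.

The divider's output (Thévenin) resistance is R_s‖R_g = 5.231 kΩ.
Fractional drop under load = R_th/(R_th + R_L) = 5.231 / (5.231 + 53.4) = 0.08922.
So the output falls by 8.92 %.

8.92 %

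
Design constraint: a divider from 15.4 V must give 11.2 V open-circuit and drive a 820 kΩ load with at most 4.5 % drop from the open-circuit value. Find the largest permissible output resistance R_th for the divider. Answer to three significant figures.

Loading drop = R_th/(R_th + R_L) ≤ 0.0450, so R_th ≤ R_L · ε/(1−ε) = 820 kΩ × 0.0450/0.9550 = 38.6 kΩ.

R_th ≤ 38.6 kΩ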